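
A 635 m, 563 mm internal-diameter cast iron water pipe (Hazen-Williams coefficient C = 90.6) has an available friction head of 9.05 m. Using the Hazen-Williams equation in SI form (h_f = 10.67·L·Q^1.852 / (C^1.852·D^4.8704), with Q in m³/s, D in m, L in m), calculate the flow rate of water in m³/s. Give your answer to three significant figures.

Rearranging: Q = [h_f·C^1.852·D^4.8704 / (10.67·L)]^(1/1.852)
Q = [9.05·90.6^1.852·0.563^4.8704 / (10.67·635)]^0.540 = 0.5611 m³/s

Q ≈ 0.561 m³/s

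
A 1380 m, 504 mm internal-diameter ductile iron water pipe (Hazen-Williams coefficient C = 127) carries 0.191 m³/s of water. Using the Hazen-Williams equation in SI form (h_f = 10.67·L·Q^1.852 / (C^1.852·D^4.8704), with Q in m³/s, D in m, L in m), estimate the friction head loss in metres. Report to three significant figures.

h_f = 10.67·1380·0.191^1.852 / (127^1.852·0.504^4.8704) = 2.452 m

h_f ≈ 2.45 m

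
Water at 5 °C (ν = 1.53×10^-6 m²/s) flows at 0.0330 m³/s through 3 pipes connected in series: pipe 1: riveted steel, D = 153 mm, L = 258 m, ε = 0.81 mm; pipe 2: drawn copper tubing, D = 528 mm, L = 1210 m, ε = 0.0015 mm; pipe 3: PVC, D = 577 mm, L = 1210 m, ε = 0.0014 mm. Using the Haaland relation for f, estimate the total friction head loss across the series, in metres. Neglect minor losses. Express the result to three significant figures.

Pipe 1: V = 1.795 m/s, Re = 1.79×10^5, ε/D = 0.00529, f = 0.03142, h_1 = f(L/D)V²/2g = 8.701 m
Pipe 2: V = 0.1507 m/s, Re = 5.20×10^4, ε/D = 2.84×10^-6, f = 0.02054, h_2 = f(L/D)V²/2g = 0.05449 m
Pipe 3: V = 0.1262 m/s, Re = 4.76×10^4, ε/D = 2.43×10^-6, f = 0.02095, h_3 = f(L/D)V²/2g = 0.03566 m
Series → Q common, losses add: H = Σh = 8.791 m

H ≈ 8.79 m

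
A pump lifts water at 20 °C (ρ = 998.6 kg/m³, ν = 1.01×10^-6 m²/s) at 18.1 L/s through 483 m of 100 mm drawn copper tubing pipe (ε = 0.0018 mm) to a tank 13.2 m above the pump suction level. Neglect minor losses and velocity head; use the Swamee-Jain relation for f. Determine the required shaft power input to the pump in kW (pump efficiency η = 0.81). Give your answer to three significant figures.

V = 4Q/(πD²) = 2.305 m/s; Re = 2.28×10^5; ε/D = 1.80×10^-5; f = 0.01532
h_f = f(L/D)V²/2g = 20.03 m
Total head H = z + h_f = 13.2 + 20.03 = 33.23 m
P_hyd = ρgQH = 998.6·9.81·0.0181·33.23 = 5.892 kW
P_shaft = P_hyd/η = 5.892/0.81 = 7.274 kW

P_shaft ≈ 7.27 kW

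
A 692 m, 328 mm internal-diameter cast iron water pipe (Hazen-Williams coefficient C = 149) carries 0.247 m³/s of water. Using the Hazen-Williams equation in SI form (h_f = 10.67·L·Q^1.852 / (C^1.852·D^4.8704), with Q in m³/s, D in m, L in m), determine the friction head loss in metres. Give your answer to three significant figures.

h_f ≈ 11.9 m

h_f = 10.67·692·0.247^1.852 / (149^1.852·0.328^4.8704) = 11.93 m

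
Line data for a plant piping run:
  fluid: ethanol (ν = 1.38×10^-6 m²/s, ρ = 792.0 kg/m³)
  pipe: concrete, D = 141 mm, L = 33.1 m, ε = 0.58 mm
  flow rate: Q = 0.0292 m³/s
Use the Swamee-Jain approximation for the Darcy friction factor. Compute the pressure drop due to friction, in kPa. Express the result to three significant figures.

Δp ≈ 9.56 kPa

V = 4Q/(πD²) = 4·0.0292/(π·0.141²) = 1.870 m/s
Re = VD/ν = 1.870·0.141/1.38×10^-6 = 1.91×10^5 → turbulent
ε/D = 0.58/141 = 0.00411
Swamee-Jain: f = 0.02940
h_f = f(L/D)V²/(2g) = 0.02940·(33.1/0.141)·1.870²/(2·9.81) = 1.230 m
Δp = ρg·h_f = 792.0·9.81·1.230 = 9.558 kPa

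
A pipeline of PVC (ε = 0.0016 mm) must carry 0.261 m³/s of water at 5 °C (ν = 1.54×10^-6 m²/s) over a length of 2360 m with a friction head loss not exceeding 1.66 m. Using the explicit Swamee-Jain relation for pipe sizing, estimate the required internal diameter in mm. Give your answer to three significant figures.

Swamee-Jain (Type III): D = 0.66·[ε^1.25·(LQ²/(gh_f))^4.75 + ν·Q^9.4·(L/(gh_f))^5.2]^0.04
LQ²/(gh_f) = 9.872; L/(gh_f) = 144.9
Term 1 = ε^1.25·(…)^4.75 = 0.00301; Term 2 = ν·Q^9.4·(…)^5.2 = 0.875
D = 0.66·(0.00301 + 0.875)^0.04 = 0.6566 m = 657 mm
Check: V = 0.771 m/s, Re = 3.29×10^5, f = 0.01416, h_f = 1.54 m ≈ 1.66 m ✓

D ≈ 657 mm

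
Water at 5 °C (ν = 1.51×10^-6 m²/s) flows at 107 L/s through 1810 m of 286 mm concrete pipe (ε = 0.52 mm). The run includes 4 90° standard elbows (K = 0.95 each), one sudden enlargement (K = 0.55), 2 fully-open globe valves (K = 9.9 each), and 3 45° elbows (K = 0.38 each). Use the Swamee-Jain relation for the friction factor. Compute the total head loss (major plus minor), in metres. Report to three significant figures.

H_L ≈ 24.7 m

V = 4Q/(πD²) = 1.666 m/s; V²/2g = 0.1414 m
Re = 3.15×10^5, ε/D = 0.00182 → f = 0.02360 (Swamee-Jain)
Major: h_f = f(L/D)·V²/2g = 0.02360·6329·0.1414 = 21.11 m
Minor: ΣK = 25.3; h_m = ΣK·V²/2g = 3.576 m
Total H_L = 21.11 + 3.576 = 24.69 m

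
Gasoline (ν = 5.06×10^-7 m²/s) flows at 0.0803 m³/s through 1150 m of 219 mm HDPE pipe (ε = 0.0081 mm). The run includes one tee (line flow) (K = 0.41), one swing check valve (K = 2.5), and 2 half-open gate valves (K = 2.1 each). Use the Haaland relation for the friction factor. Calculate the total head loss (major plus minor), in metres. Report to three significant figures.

H_L ≈ 16.7 m

V = 4Q/(πD²) = 2.132 m/s; V²/2g = 0.2316 m
Re = 9.23×10^5, ε/D = 3.70×10^-5 → f = 0.01241 (Haaland)
Major: h_f = f(L/D)·V²/2g = 0.01241·5251·0.2316 = 15.09 m
Minor: ΣK = 7.11; h_m = ΣK·V²/2g = 1.647 m
Total H_L = 15.09 + 1.647 = 16.74 m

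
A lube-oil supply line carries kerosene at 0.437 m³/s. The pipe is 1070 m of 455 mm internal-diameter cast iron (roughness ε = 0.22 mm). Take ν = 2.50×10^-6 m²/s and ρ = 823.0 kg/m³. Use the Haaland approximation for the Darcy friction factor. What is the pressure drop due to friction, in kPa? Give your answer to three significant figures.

Δp ≈ 122 kPa

V = 4Q/(πD²) = 4·0.437/(π·0.455²) = 2.688 m/s
Re = VD/ν = 2.688·0.455/2.50×10^-6 = 4.89×10^5 → turbulent
ε/D = 0.22/455 = 4.84×10^-4
Haaland: f = 0.01749
h_f = f(L/D)V²/(2g) = 0.01749·(1070/0.455)·2.688²/(2·9.81) = 15.14 m
Δp = ρg·h_f = 823.0·9.81·15.14 = 122.3 kPa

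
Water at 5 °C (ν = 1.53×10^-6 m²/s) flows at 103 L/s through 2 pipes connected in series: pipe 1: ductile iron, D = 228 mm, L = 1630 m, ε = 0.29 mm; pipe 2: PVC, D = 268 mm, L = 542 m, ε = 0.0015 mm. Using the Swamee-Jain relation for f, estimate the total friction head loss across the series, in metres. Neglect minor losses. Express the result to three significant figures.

H ≈ 55.1 m

Pipe 1: V = 2.523 m/s, Re = 3.76×10^5, ε/D = 0.00127, f = 0.02164, h_1 = f(L/D)V²/2g = 50.18 m
Pipe 2: V = 1.826 m/s, Re = 3.20×10^5, ε/D = 5.60×10^-6, f = 0.01427, h_2 = f(L/D)V²/2g = 4.905 m
Series → Q common, losses add: H = Σh = 55.08 m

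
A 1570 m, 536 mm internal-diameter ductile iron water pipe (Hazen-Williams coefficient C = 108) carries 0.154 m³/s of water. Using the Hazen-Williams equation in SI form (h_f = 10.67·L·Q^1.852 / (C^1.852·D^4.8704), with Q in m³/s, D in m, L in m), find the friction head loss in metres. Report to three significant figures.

h_f ≈ 1.87 m

h_f = 10.67·1570·0.154^1.852 / (108^1.852·0.536^4.8704) = 1.873 m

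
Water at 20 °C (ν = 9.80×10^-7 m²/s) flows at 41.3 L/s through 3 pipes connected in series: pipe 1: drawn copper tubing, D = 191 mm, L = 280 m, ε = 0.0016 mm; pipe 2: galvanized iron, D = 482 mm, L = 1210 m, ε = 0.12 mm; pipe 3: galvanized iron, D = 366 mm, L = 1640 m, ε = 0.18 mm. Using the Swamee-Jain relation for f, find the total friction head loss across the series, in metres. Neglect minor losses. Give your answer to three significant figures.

H ≈ 3.08 m

Pipe 1: V = 1.441 m/s, Re = 2.81×10^5, ε/D = 8.38×10^-6, f = 0.01465, h_1 = f(L/D)V²/2g = 2.274 m
Pipe 2: V = 0.2263 m/s, Re = 1.11×10^5, ε/D = 2.49×10^-4, f = 0.01893, h_2 = f(L/D)V²/2g = 0.1241 m
Pipe 3: V = 0.3926 m/s, Re = 1.47×10^5, ε/D = 4.92×10^-4, f = 0.01948, h_3 = f(L/D)V²/2g = 0.6856 m
Series → Q common, losses add: H = Σh = 3.084 m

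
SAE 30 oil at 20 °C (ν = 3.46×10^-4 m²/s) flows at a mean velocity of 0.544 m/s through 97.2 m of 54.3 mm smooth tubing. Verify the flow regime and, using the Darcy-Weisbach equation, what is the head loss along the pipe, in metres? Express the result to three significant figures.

Re = VD/ν = 0.544·0.05430/3.46×10^-4 = 85.4 → laminar (Re < 2300)
f = 64/Re = 0.7496
h_f = f(L/D)V²/(2g) = 0.7496·(97.2/0.05430)·0.544²/(2·9.81) = 20.24 m

h_f ≈ 20.2 m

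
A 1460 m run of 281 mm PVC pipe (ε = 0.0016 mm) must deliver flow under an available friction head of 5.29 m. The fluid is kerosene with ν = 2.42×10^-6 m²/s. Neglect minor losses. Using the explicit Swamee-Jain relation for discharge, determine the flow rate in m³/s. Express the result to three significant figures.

Swamee-Jain (Type II): Q = -0.965·√(gD⁵h_f/L)·ln[ε/(3.7D) + √(3.17ν²L/(gD³h_f))]
√(gD⁵h_f/L) = √(9.81·0.281⁵·5.29/1460) = 0.007891
ε/(3.7D) = 1.54×10^-6; √(3.17ν²L/(gD³h_f)) = 1.53×10^-4
Q = -0.965·0.007891·ln(1.550×10^-4) = 0.06680 m³/s
Check: V = 1.08 m/s, Re = 1.25×10^5, f = 0.01710, h_f = 5.25 m ≈ 5.29 m ✓

Q ≈ 0.0668 m³/s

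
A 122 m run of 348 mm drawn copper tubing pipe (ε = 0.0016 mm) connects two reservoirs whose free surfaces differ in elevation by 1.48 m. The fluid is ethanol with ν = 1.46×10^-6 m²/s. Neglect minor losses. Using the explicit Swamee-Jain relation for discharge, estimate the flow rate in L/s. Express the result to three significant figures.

Swamee-Jain (Type II): Q = -0.965·√(gD⁵h_f/L)·ln[ε/(3.7D) + √(3.17ν²L/(gD³h_f))]
√(gD⁵h_f/L) = √(9.81·0.348⁵·1.48/122) = 0.02465
ε/(3.7D) = 1.24×10^-6; √(3.17ν²L/(gD³h_f)) = 3.67×10^-5
Q = -0.965·0.02465·ln(3.795×10^-5) = 0.2421 m³/s
Check: V = 2.55 m/s, Re = 6.07×10^5, f = 0.01273, h_f = 1.47 m ≈ 1.48 m ✓

Q ≈ 242 L/s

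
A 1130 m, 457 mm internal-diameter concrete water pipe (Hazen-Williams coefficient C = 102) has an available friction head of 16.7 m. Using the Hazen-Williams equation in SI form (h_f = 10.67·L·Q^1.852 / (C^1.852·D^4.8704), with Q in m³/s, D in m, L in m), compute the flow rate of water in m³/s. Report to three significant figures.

Rearranging: Q = [h_f·C^1.852·D^4.8704 / (10.67·L)]^(1/1.852)
Q = [16.7·102^1.852·0.457^4.8704 / (10.67·1130)]^0.540 = 0.3722 m³/s

Q ≈ 0.372 m³/s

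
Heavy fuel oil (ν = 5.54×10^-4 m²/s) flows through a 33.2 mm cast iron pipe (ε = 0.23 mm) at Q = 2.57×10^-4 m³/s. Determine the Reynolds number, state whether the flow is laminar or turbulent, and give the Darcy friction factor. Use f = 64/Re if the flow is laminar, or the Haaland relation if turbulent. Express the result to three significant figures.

V = 4Q/(πD²) = 0.2969 m/s
Re = VD/ν = 0.2969·0.0332/5.54×10^-4 = 17.8
Re < 2300 → laminar → f = 64/Re = 3.597

Re ≈ 17.8; laminar; f = 64/Re ≈ 3.60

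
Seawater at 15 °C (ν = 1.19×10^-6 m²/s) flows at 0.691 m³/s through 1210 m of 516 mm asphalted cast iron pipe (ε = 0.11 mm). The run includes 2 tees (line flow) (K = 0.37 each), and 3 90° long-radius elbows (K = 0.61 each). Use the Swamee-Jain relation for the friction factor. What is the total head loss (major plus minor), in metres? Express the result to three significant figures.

H_L ≈ 20.6 m

V = 4Q/(πD²) = 3.304 m/s; V²/2g = 0.5565 m
Re = 1.43×10^6, ε/D = 2.13×10^-4 → f = 0.01466 (Swamee-Jain)
Major: h_f = f(L/D)·V²/2g = 0.01466·2345·0.5565 = 19.13 m
Minor: ΣK = 2.57; h_m = ΣK·V²/2g = 1.430 m
Total H_L = 19.13 + 1.430 = 20.56 m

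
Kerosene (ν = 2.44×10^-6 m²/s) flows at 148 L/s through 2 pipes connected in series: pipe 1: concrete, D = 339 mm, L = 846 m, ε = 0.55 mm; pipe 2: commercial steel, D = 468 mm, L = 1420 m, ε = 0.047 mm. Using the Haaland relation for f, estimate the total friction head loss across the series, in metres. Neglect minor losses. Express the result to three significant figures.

Pipe 1: V = 1.640 m/s, Re = 2.28×10^5, ε/D = 0.00162, f = 0.02301, h_1 = f(L/D)V²/2g = 7.870 m
Pipe 2: V = 0.8604 m/s, Re = 1.65×10^5, ε/D = 1.00×10^-4, f = 0.01671, h_2 = f(L/D)V²/2g = 1.913 m
Series → Q common, losses add: H = Σh = 9.782 m

H ≈ 9.78 m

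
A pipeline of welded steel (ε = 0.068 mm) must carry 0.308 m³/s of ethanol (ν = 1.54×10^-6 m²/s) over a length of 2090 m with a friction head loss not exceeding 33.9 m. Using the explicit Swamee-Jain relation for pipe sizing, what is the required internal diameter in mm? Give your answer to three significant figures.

Swamee-Jain (Type III): D = 0.66·[ε^1.25·(LQ²/(gh_f))^4.75 + ν·Q^9.4·(L/(gh_f))^5.2]^0.04
LQ²/(gh_f) = 0.5962; L/(gh_f) = 6.285
Term 1 = ε^1.25·(…)^4.75 = 5.29×10^-7; Term 2 = ν·Q^9.4·(…)^5.2 = 3.40×10^-7
D = 0.66·(5.29×10^-7 + 3.40×10^-7)^0.04 = 0.3777 m = 378 mm
Check: V = 2.75 m/s, Re = 6.74×10^5, f = 0.01494, h_f = 31.9 m ≈ 33.9 m ✓

D ≈ 378 mm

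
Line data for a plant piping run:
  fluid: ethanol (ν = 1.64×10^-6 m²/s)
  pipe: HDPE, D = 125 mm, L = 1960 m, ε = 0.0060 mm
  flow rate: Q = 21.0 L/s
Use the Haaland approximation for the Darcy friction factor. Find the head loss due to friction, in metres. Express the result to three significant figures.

V = 4Q/(πD²) = 4·0.0210/(π·0.125²) = 1.711 m/s
Re = VD/ν = 1.711·0.125/1.64×10^-6 = 1.30×10^5 → turbulent
ε/D = 0.0060/125 = 4.80×10^-5
Haaland: f = 0.01711
h_f = f(L/D)V²/(2g) = 0.01711·(1960/0.125)·1.711²/(2·9.81) = 40.05 m

h_f ≈ 40.1 m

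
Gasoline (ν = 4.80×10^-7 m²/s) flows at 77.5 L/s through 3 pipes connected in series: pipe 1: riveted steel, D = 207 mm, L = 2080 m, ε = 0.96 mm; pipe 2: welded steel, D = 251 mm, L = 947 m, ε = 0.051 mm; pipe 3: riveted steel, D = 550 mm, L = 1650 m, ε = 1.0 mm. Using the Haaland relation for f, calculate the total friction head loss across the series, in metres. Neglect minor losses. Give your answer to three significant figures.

Pipe 1: V = 2.303 m/s, Re = 9.93×10^5, ε/D = 0.00464, f = 0.02984, h_1 = f(L/D)V²/2g = 81.05 m
Pipe 2: V = 1.566 m/s, Re = 8.19×10^5, ε/D = 2.03×10^-4, f = 0.01480, h_2 = f(L/D)V²/2g = 6.980 m
Pipe 3: V = 0.3262 m/s, Re = 3.74×10^5, ε/D = 0.00182, f = 0.02334, h_3 = f(L/D)V²/2g = 0.3798 m
Series → Q common, losses add: H = Σh = 88.41 m

H ≈ 88.4 m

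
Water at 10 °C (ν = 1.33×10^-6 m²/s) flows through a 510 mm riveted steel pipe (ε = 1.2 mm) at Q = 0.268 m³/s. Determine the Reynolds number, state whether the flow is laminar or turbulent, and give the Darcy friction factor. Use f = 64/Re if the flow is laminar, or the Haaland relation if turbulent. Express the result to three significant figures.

V = 4Q/(πD²) = 1.312 m/s
Re = VD/ν = 1.312·0.510/1.33×10^-6 = 5.03×10^5
Re > 4000 → turbulent; ε/D = 0.00235
Haaland: f = 0.02480

Re ≈ 5.03×10^5; turbulent; f ≈ 0.0248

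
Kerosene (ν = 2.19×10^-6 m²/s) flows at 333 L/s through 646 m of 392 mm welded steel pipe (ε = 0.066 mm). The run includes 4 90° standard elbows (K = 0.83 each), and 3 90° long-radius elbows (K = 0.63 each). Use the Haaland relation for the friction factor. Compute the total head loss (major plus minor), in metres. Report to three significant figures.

V = 4Q/(πD²) = 2.759 m/s; V²/2g = 0.3880 m
Re = 4.94×10^5, ε/D = 1.68×10^-4 → f = 0.01500 (Haaland)
Major: h_f = f(L/D)·V²/2g = 0.01500·1648·0.3880 = 9.593 m
Minor: ΣK = 5.21; h_m = ΣK·V²/2g = 2.022 m
Total H_L = 9.593 + 2.022 = 11.61 m

H_L ≈ 11.6 m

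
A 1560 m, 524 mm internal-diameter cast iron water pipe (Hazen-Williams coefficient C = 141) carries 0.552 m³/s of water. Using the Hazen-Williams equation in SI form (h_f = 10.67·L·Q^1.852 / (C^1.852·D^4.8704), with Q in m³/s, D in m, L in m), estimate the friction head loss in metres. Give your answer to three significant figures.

h_f = 10.67·1560·0.552^1.852 / (141^1.852·0.524^4.8704) = 13.49 m

h_f ≈ 13.5 m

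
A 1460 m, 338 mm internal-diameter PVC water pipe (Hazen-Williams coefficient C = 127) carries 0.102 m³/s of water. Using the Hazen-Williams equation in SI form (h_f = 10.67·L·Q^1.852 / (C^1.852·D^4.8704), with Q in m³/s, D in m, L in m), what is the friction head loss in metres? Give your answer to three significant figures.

h_f ≈ 5.68 m

h_f = 10.67·1460·0.102^1.852 / (127^1.852·0.338^4.8704) = 5.683 m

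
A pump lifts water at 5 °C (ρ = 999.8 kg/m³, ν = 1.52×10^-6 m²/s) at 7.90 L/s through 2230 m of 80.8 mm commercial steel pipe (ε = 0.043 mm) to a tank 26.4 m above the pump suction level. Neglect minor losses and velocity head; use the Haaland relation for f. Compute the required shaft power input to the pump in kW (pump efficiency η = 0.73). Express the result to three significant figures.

V = 4Q/(πD²) = 1.541 m/s; Re = 8.19×10^4; ε/D = 5.32×10^-4; f = 0.02073
h_f = f(L/D)V²/2g = 69.23 m
Total head H = z + h_f = 26.4 + 69.23 = 95.63 m
P_hyd = ρgQH = 999.8·9.81·0.00790·95.63 = 7.410 kW
P_shaft = P_hyd/η = 7.410/0.73 = 10.15 kW

P_shaft ≈ 10.2 kW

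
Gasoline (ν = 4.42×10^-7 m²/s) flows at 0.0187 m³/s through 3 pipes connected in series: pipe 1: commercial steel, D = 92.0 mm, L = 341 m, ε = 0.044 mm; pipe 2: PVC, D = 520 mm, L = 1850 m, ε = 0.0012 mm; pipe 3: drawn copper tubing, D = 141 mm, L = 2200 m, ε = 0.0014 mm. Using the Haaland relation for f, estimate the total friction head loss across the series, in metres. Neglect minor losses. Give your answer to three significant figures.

Pipe 1: V = 2.813 m/s, Re = 5.86×10^5, ε/D = 4.78×10^-4, f = 0.01732, h_1 = f(L/D)V²/2g = 25.89 m
Pipe 2: V = 0.08805 m/s, Re = 1.04×10^5, ε/D = 2.31×10^-6, f = 0.01770, h_2 = f(L/D)V²/2g = 0.02489 m
Pipe 3: V = 1.198 m/s, Re = 3.82×10^5, ε/D = 9.93×10^-6, f = 0.01381, h_3 = f(L/D)V²/2g = 15.75 m
Series → Q common, losses add: H = Σh = 41.67 m

H ≈ 41.7 m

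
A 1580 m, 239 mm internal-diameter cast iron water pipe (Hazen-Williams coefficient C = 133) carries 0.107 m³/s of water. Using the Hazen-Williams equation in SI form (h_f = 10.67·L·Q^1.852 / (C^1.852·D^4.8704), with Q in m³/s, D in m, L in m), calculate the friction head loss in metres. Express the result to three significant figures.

h_f = 10.67·1580·0.107^1.852 / (133^1.852·0.239^4.8704) = 33.37 m

h_f ≈ 33.4 m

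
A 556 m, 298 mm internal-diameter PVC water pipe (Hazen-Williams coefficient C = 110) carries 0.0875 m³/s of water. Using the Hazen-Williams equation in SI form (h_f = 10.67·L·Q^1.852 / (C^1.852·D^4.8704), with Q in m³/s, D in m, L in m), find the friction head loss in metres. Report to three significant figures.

h_f ≈ 3.93 m

h_f = 10.67·556·0.0875^1.852 / (110^1.852·0.298^4.8704) = 3.926 m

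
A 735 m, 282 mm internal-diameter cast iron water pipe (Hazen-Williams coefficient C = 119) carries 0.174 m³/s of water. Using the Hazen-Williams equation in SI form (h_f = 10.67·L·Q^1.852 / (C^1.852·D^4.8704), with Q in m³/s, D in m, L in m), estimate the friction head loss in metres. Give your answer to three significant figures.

h_f = 10.67·735·0.174^1.852 / (119^1.852·0.282^4.8704) = 20.97 m

h_f ≈ 21.0 m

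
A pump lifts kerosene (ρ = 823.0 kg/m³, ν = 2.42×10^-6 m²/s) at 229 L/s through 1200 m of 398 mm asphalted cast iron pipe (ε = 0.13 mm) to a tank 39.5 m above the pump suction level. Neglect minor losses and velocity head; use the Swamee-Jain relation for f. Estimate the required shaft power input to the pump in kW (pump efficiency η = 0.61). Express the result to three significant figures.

V = 4Q/(πD²) = 1.841 m/s; Re = 3.03×10^5; ε/D = 3.27×10^-4; f = 0.01723
h_f = f(L/D)V²/2g = 8.972 m
Total head H = z + h_f = 39.5 + 8.972 = 48.47 m
P_hyd = ρgQH = 823.0·9.81·0.229·48.47 = 89.62 kW
P_shaft = P_hyd/η = 89.62/0.61 = 146.9 kW

P_shaft ≈ 147 kW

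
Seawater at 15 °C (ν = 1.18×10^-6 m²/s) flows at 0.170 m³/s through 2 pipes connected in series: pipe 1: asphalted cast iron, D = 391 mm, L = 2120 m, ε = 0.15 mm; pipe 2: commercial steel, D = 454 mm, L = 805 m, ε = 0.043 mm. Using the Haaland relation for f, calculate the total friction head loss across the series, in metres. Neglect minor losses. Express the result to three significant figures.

H ≈ 10.8 m

Pipe 1: V = 1.416 m/s, Re = 4.69×10^5, ε/D = 3.84×10^-4, f = 0.01685, h_1 = f(L/D)V²/2g = 9.334 m
Pipe 2: V = 1.050 m/s, Re = 4.04×10^5, ε/D = 9.47×10^-5, f = 0.01458, h_2 = f(L/D)V²/2g = 1.453 m
Series → Q common, losses add: H = Σh = 10.79 m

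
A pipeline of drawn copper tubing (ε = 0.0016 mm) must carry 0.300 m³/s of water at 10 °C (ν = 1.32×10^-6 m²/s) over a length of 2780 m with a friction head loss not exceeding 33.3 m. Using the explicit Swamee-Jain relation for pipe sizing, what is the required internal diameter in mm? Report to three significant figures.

D ≈ 381 mm

Swamee-Jain (Type III): D = 0.66·[ε^1.25·(LQ²/(gh_f))^4.75 + ν·Q^9.4·(L/(gh_f))^5.2]^0.04
LQ²/(gh_f) = 0.7659; L/(gh_f) = 8.510
Term 1 = ε^1.25·(…)^4.75 = 1.60×10^-8; Term 2 = ν·Q^9.4·(…)^5.2 = 1.10×10^-6
D = 0.66·(1.60×10^-8 + 1.10×10^-6)^0.04 = 0.3815 m = 381 mm
Check: V = 2.63 m/s, Re = 7.59×10^5, f = 0.01226, h_f = 31.4 m ≈ 33.3 m ✓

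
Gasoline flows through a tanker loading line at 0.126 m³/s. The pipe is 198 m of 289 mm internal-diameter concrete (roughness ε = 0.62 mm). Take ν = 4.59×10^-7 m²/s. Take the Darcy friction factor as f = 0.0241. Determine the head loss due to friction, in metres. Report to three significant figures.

h_f ≈ 3.10 m

V = 4Q/(πD²) = 4·0.126/(π·0.289²) = 1.921 m/s
h_f = f(L/D)V²/(2g) = 0.02410·(198/0.289)·1.921²/(2·9.81) = 3.105 m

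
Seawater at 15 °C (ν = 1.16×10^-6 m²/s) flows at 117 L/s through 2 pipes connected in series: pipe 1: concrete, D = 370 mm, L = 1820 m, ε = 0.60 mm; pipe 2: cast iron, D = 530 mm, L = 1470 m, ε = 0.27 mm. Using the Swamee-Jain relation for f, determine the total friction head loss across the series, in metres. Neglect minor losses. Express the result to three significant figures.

H ≈ 7.54 m

Pipe 1: V = 1.088 m/s, Re = 3.47×10^5, ε/D = 0.00162, f = 0.02291, h_1 = f(L/D)V²/2g = 6.802 m
Pipe 2: V = 0.5303 m/s, Re = 2.42×10^5, ε/D = 5.09×10^-4, f = 0.01868, h_2 = f(L/D)V²/2g = 0.7426 m
Series → Q common, losses add: H = Σh = 7.544 m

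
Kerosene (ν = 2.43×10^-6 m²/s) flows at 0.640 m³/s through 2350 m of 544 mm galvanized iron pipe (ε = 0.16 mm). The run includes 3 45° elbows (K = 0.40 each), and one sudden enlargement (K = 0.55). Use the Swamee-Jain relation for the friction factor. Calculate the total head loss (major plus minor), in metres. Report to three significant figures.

H_L ≈ 27.6 m

V = 4Q/(πD²) = 2.754 m/s; V²/2g = 0.3864 m
Re = 6.16×10^5, ε/D = 2.94×10^-4 → f = 0.01610 (Swamee-Jain)
Major: h_f = f(L/D)·V²/2g = 0.01610·4320·0.3864 = 26.88 m
Minor: ΣK = 1.75; h_m = ΣK·V²/2g = 0.6763 m
Total H_L = 26.88 + 0.6763 = 27.56 m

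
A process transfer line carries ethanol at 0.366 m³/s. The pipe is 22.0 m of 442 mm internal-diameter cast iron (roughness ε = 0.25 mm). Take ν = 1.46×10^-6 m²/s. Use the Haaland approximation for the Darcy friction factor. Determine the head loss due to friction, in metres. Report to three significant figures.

V = 4Q/(πD²) = 4·0.366/(π·0.442²) = 2.385 m/s
Re = VD/ν = 2.385·0.442/1.46×10^-6 = 7.22×10^5 → turbulent
ε/D = 0.25/442 = 5.66×10^-4
Haaland: f = 0.01775
h_f = f(L/D)V²/(2g) = 0.01775·(22.0/0.442)·2.385²/(2·9.81) = 0.2563 m

h_f ≈ 0.256 m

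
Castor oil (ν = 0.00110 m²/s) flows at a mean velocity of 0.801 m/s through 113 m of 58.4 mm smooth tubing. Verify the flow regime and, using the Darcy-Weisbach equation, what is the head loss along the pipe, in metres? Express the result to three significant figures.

h_f ≈ 95.2 m

Re = VD/ν = 0.801·0.05840/0.00110 = 42.5 → laminar (Re < 2300)
f = 64/Re = 1.505
h_f = f(L/D)V²/(2g) = 1.505·(113/0.05840)·0.801²/(2·9.81) = 95.23 m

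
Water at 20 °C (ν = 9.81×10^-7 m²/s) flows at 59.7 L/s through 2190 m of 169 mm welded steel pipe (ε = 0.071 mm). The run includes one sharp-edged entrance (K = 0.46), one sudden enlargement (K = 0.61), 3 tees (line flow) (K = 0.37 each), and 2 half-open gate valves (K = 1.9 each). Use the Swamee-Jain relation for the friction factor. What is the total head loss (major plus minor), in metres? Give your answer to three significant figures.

H_L ≈ 83.3 m

V = 4Q/(πD²) = 2.661 m/s; V²/2g = 0.3610 m
Re = 4.58×10^5, ε/D = 4.20×10^-4 → f = 0.01734 (Swamee-Jain)
Major: h_f = f(L/D)·V²/2g = 0.01734·12959·0.3610 = 81.13 m
Minor: ΣK = 5.98; h_m = ΣK·V²/2g = 2.159 m
Total H_L = 81.13 + 2.159 = 83.29 m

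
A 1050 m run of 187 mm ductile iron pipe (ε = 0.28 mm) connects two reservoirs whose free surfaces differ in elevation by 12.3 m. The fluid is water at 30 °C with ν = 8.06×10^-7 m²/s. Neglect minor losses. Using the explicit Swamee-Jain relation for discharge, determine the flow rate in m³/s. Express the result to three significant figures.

Q ≈ 0.0380 m³/s

Swamee-Jain (Type II): Q = -0.965·√(gD⁵h_f/L)·ln[ε/(3.7D) + √(3.17ν²L/(gD³h_f))]
√(gD⁵h_f/L) = √(9.81·0.187⁵·12.3/1050) = 0.005126
ε/(3.7D) = 4.05×10^-4; √(3.17ν²L/(gD³h_f)) = 5.23×10^-5
Q = -0.965·0.005126·ln(4.570×10^-4) = 0.03804 m³/s
Check: V = 1.39 m/s, Re = 3.21×10^5, f = 0.02255, h_f = 12.4 m ≈ 12.3 m ✓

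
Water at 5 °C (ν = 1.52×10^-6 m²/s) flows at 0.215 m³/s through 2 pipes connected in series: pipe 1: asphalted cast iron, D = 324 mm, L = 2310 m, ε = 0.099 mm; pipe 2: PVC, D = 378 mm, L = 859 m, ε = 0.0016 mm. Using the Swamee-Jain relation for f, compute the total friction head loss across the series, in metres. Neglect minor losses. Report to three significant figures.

H ≈ 45.9 m

Pipe 1: V = 2.608 m/s, Re = 5.56×10^5, ε/D = 3.06×10^-4, f = 0.01630, h_1 = f(L/D)V²/2g = 40.29 m
Pipe 2: V = 1.916 m/s, Re = 4.76×10^5, ε/D = 4.23×10^-6, f = 0.01327, h_2 = f(L/D)V²/2g = 5.642 m
Series → Q common, losses add: H = Σh = 45.93 m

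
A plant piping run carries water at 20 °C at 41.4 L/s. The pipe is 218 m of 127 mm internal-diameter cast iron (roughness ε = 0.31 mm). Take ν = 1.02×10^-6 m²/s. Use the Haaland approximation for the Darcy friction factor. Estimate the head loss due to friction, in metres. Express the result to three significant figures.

V = 4Q/(πD²) = 4·0.0414/(π·0.127²) = 3.268 m/s
Re = VD/ν = 3.268·0.127/1.02×10^-6 = 4.07×10^5 → turbulent
ε/D = 0.31/127 = 0.00244
Haaland: f = 0.02511
h_f = f(L/D)V²/(2g) = 0.02511·(218/0.127)·3.268²/(2·9.81) = 23.46 m

h_f ≈ 23.5 m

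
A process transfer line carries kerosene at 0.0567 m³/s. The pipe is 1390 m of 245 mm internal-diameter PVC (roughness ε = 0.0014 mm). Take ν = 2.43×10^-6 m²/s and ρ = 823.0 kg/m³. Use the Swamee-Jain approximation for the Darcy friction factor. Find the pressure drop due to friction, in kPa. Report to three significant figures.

V = 4Q/(πD²) = 4·0.0567/(π·0.245²) = 1.203 m/s
Re = VD/ν = 1.203·0.245/2.43×10^-6 = 1.21×10^5 → turbulent
ε/D = 0.0014/245 = 5.71×10^-6
Swamee-Jain: f = 0.01720
h_f = f(L/D)V²/(2g) = 0.01720·(1390/0.245)·1.203²/(2·9.81) = 7.196 m
Δp = ρg·h_f = 823.0·9.81·7.196 = 58.10 kPa

Δp ≈ 58.1 kPa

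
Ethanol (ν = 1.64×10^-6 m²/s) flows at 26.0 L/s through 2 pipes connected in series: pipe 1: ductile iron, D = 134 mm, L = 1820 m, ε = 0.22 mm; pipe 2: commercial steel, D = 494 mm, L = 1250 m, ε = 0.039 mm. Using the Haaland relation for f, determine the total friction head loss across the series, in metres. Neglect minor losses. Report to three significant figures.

Pipe 1: V = 1.844 m/s, Re = 1.51×10^5, ε/D = 0.00164, f = 0.02345, h_1 = f(L/D)V²/2g = 55.18 m
Pipe 2: V = 0.1357 m/s, Re = 4.09×10^4, ε/D = 7.89×10^-5, f = 0.02188, h_2 = f(L/D)V²/2g = 0.05192 m
Series → Q common, losses add: H = Σh = 55.23 m

H ≈ 55.2 m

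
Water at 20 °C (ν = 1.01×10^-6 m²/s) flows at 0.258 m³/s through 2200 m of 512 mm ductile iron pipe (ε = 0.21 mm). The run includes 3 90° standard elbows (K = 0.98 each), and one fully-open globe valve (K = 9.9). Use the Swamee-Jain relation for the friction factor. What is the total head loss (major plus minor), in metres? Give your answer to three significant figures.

H_L ≈ 6.86 m

V = 4Q/(πD²) = 1.253 m/s; V²/2g = 0.08004 m
Re = 6.35×10^5, ε/D = 4.10×10^-4 → f = 0.01697 (Swamee-Jain)
Major: h_f = f(L/D)·V²/2g = 0.01697·4297·0.08004 = 5.837 m
Minor: ΣK = 12.8; h_m = ΣK·V²/2g = 1.028 m
Total H_L = 5.837 + 1.028 = 6.864 m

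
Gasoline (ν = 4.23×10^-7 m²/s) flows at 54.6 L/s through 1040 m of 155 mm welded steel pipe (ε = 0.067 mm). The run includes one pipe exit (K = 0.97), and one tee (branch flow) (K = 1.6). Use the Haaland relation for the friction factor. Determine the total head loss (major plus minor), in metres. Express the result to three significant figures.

V = 4Q/(πD²) = 2.894 m/s; V²/2g = 0.4268 m
Re = 1.06×10^6, ε/D = 4.32×10^-4 → f = 0.01666 (Haaland)
Major: h_f = f(L/D)·V²/2g = 0.01666·6710·0.4268 = 47.71 m
Minor: ΣK = 2.57; h_m = ΣK·V²/2g = 1.097 m
Total H_L = 47.71 + 1.097 = 48.80 m

H_L ≈ 48.8 m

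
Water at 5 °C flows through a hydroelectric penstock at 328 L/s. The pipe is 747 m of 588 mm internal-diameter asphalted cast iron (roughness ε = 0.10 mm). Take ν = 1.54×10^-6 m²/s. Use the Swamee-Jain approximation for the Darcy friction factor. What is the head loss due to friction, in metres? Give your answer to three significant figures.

V = 4Q/(πD²) = 4·0.328/(π·0.588²) = 1.208 m/s
Re = VD/ν = 1.208·0.588/1.54×10^-6 = 4.61×10^5 → turbulent
ε/D = 0.10/588 = 1.70×10^-4
Swamee-Jain: f = 0.01534
h_f = f(L/D)V²/(2g) = 0.01534·(747/0.588)·1.208²/(2·9.81) = 1.449 m

h_f ≈ 1.45 m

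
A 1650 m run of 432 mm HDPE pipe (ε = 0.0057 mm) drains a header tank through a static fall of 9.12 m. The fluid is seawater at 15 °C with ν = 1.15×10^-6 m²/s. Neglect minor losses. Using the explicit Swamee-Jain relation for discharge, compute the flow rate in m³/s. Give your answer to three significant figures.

Swamee-Jain (Type II): Q = -0.965·√(gD⁵h_f/L)·ln[ε/(3.7D) + √(3.17ν²L/(gD³h_f))]
√(gD⁵h_f/L) = √(9.81·0.432⁵·9.12/1650) = 0.02856
ε/(3.7D) = 3.57×10^-6; √(3.17ν²L/(gD³h_f)) = 3.10×10^-5
Q = -0.965·0.02856·ln(3.453×10^-5) = 0.2832 m³/s
Check: V = 1.93 m/s, Re = 7.26×10^5, f = 0.01252, h_f = 9.10 m ≈ 9.12 m ✓

Q ≈ 0.283 m³/s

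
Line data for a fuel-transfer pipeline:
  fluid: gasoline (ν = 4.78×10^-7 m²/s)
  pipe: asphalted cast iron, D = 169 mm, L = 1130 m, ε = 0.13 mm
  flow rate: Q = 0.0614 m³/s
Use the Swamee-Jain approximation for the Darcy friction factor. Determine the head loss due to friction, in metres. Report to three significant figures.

h_f ≈ 48.3 m

V = 4Q/(πD²) = 4·0.0614/(π·0.169²) = 2.737 m/s
Re = VD/ν = 2.737·0.169/4.78×10^-7 = 9.68×10^5 → turbulent
ε/D = 0.13/169 = 7.69×10^-4
Swamee-Jain: f = 0.01891
h_f = f(L/D)V²/(2g) = 0.01891·(1130/0.169)·2.737²/(2·9.81) = 48.29 m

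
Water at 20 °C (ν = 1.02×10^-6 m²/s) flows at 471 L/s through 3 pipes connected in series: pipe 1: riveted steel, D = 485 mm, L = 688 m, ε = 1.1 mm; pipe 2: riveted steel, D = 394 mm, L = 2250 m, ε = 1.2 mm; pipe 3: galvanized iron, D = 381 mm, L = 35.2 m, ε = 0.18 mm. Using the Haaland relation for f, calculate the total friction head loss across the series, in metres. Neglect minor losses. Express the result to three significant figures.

Pipe 1: V = 2.549 m/s, Re = 1.21×10^6, ε/D = 0.00227, f = 0.02440, h_1 = f(L/D)V²/2g = 11.46 m
Pipe 2: V = 3.863 m/s, Re = 1.49×10^6, ε/D = 0.00305, f = 0.02641, h_2 = f(L/D)V²/2g = 114.7 m
Pipe 3: V = 4.131 m/s, Re = 1.54×10^6, ε/D = 4.72×10^-4, f = 0.01682, h_3 = f(L/D)V²/2g = 1.352 m
Series → Q common, losses add: H = Σh = 127.5 m

H ≈ 128 m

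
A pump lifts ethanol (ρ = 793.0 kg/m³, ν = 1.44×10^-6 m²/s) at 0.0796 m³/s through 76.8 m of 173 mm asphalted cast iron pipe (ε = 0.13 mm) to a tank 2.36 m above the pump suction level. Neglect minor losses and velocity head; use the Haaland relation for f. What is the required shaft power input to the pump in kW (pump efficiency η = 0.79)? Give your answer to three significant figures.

P_shaft ≈ 5.74 kW

V = 4Q/(πD²) = 3.386 m/s; Re = 4.07×10^5; ε/D = 7.51×10^-4; f = 0.01915
h_f = f(L/D)V²/2g = 4.969 m
Total head H = z + h_f = 2.36 + 4.969 = 7.329 m
P_hyd = ρgQH = 793.0·9.81·0.0796·7.329 = 4.538 kW
P_shaft = P_hyd/η = 4.538/0.79 = 5.744 kW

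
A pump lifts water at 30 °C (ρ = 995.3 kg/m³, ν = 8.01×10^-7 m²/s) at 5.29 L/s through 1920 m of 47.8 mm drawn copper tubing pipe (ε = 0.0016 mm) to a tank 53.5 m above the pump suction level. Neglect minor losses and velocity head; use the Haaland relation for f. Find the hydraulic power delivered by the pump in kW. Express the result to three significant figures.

P_hyd ≈ 17.6 kW

V = 4Q/(πD²) = 2.948 m/s; Re = 1.76×10^5; ε/D = 3.35×10^-5; f = 0.01609
h_f = f(L/D)V²/2g = 286.3 m
Total head H = z + h_f = 53.5 + 286.3 = 339.8 m
P_hyd = ρgQH = 995.3·9.81·0.00529·339.8 = 17.55 kW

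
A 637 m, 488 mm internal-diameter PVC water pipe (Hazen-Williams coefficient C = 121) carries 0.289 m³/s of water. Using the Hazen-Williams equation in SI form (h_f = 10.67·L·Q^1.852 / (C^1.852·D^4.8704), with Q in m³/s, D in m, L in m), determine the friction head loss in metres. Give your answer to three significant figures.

h_f ≈ 3.12 m

h_f = 10.67·637·0.289^1.852 / (121^1.852·0.488^4.8704) = 3.120 m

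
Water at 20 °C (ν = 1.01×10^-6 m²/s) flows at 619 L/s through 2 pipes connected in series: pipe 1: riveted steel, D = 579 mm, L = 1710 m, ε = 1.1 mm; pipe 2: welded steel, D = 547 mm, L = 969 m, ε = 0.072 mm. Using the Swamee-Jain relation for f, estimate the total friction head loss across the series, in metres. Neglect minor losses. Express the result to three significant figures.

H ≈ 27.9 m

Pipe 1: V = 2.351 m/s, Re = 1.35×10^6, ε/D = 0.00190, f = 0.02331, h_1 = f(L/D)V²/2g = 19.39 m
Pipe 2: V = 2.634 m/s, Re = 1.43×10^6, ε/D = 1.32×10^-4, f = 0.01363, h_2 = f(L/D)V²/2g = 8.539 m
Series → Q common, losses add: H = Σh = 27.93 m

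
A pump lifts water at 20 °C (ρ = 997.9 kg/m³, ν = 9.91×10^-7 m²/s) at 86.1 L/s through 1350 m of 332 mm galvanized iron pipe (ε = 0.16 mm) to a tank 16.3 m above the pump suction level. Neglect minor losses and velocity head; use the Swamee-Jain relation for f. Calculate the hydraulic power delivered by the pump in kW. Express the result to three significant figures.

P_hyd ≈ 16.9 kW

V = 4Q/(πD²) = 0.9946 m/s; Re = 3.33×10^5; ε/D = 4.82×10^-4; f = 0.01809
h_f = f(L/D)V²/2g = 3.709 m
Total head H = z + h_f = 16.3 + 3.709 = 20.01 m
P_hyd = ρgQH = 997.9·9.81·0.0861·20.01 = 16.86 kW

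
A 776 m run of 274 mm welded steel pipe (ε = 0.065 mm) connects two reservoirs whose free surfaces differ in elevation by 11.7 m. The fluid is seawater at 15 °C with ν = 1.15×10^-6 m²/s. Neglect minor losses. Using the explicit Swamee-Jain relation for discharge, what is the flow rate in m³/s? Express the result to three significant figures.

Swamee-Jain (Type II): Q = -0.965·√(gD⁵h_f/L)·ln[ε/(3.7D) + √(3.17ν²L/(gD³h_f))]
√(gD⁵h_f/L) = √(9.81·0.274⁵·11.7/776) = 0.01511
ε/(3.7D) = 6.41×10^-5; √(3.17ν²L/(gD³h_f)) = 3.71×10^-5
Q = -0.965·0.01511·ln(1.012×10^-4) = 0.1342 m³/s
Check: V = 2.28 m/s, Re = 5.42×10^5, f = 0.01575, h_f = 11.8 m ≈ 11.7 m ✓

Q ≈ 0.134 m³/s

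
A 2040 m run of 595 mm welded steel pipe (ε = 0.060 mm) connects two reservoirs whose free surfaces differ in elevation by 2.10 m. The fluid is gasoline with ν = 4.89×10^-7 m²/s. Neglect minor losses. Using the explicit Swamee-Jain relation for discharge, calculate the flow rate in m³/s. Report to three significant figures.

Swamee-Jain (Type II): Q = -0.965·√(gD⁵h_f/L)·ln[ε/(3.7D) + √(3.17ν²L/(gD³h_f))]
√(gD⁵h_f/L) = √(9.81·0.595⁵·2.10/2040) = 0.02744
ε/(3.7D) = 2.73×10^-5; √(3.17ν²L/(gD³h_f)) = 1.89×10^-5
Q = -0.965·0.02744·ln(4.613×10^-5) = 0.2644 m³/s
Check: V = 0.951 m/s, Re = 1.16×10^6, f = 0.01336, h_f = 2.11 m ≈ 2.10 m ✓

Q ≈ 0.264 m³/s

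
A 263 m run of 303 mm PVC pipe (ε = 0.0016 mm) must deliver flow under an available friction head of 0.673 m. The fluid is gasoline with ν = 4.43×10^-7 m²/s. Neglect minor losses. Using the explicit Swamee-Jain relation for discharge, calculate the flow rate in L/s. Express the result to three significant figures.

Swamee-Jain (Type II): Q = -0.965·√(gD⁵h_f/L)·ln[ε/(3.7D) + √(3.17ν²L/(gD³h_f))]
√(gD⁵h_f/L) = √(9.81·0.303⁵·0.673/263) = 0.008007
ε/(3.7D) = 1.43×10^-6; √(3.17ν²L/(gD³h_f)) = 2.98×10^-5
Q = -0.965·0.008007·ln(3.127×10^-5) = 0.08015 m³/s
Check: V = 1.11 m/s, Re = 7.60×10^5, f = 0.01227, h_f = 0.671 m ≈ 0.673 m ✓

Q ≈ 80.1 L/s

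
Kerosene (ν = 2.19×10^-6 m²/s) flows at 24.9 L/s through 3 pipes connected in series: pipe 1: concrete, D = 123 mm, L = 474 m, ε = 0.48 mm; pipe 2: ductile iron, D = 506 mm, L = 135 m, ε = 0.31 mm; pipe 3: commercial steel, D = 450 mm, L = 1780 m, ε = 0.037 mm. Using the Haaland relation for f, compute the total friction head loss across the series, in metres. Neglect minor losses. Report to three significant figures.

Pipe 1: V = 2.096 m/s, Re = 1.18×10^5, ε/D = 0.00390, f = 0.02912, h_1 = f(L/D)V²/2g = 25.11 m
Pipe 2: V = 0.1238 m/s, Re = 2.86×10^4, ε/D = 6.13×10^-4, f = 0.02497, h_2 = f(L/D)V²/2g = 0.005205 m
Pipe 3: V = 0.1566 m/s, Re = 3.22×10^4, ε/D = 8.22×10^-5, f = 0.02310, h_3 = f(L/D)V²/2g = 0.1142 m
Series → Q common, losses add: H = Σh = 25.23 m

H ≈ 25.2 m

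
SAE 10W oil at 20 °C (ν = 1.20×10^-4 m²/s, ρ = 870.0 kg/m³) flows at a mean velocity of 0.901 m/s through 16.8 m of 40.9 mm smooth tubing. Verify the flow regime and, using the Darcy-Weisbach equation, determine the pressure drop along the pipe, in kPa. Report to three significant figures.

Δp ≈ 30.2 kPa

Re = VD/ν = 0.901·0.04090/1.20×10^-4 = 307 → laminar (Re < 2300)
f = 64/Re = 0.2084
h_f = f(L/D)V²/(2g) = 0.2084·(16.8/0.04090)·0.901²/(2·9.81) = 3.542 m
Δp = ρg·h_f = 870.0·9.81·3.542 = 30.23 kPa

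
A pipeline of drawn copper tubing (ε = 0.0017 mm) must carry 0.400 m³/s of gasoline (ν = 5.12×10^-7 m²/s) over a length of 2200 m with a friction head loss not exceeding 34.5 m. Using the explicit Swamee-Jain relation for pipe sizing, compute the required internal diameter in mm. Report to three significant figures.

Swamee-Jain (Type III): D = 0.66·[ε^1.25·(LQ²/(gh_f))^4.75 + ν·Q^9.4·(L/(gh_f))^5.2]^0.04
LQ²/(gh_f) = 1.040; L/(gh_f) = 6.500
Term 1 = ε^1.25·(…)^4.75 = 7.40×10^-8; Term 2 = ν·Q^9.4·(…)^5.2 = 1.57×10^-6
D = 0.66·(7.40×10^-8 + 1.57×10^-6)^0.04 = 0.3874 m = 387 mm
Check: V = 3.39 m/s, Re = 2.57×10^6, f = 0.01016, h_f = 33.9 m ≈ 34.5 m ✓

D ≈ 387 mm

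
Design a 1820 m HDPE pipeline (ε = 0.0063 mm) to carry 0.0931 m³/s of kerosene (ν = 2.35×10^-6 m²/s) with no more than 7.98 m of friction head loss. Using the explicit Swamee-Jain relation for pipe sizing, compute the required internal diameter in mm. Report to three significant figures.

Swamee-Jain (Type III): D = 0.66·[ε^1.25·(LQ²/(gh_f))^4.75 + ν·Q^9.4·(L/(gh_f))^5.2]^0.04
LQ²/(gh_f) = 0.2015; L/(gh_f) = 23.25
Term 1 = ε^1.25·(…)^4.75 = 1.57×10^-10; Term 2 = ν·Q^9.4·(…)^5.2 = 6.09×10^-9
D = 0.66·(1.57×10^-10 + 6.09×10^-9)^0.04 = 0.3100 m = 310 mm
Check: V = 1.23 m/s, Re = 1.63×10^5, f = 0.01634, h_f = 7.44 m ≈ 7.98 m ✓

D ≈ 310 mm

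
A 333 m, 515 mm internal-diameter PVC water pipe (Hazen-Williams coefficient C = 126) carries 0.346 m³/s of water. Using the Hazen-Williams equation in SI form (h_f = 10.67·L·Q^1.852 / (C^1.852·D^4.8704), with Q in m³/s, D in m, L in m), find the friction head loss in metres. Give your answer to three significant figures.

h_f ≈ 1.62 m

h_f = 10.67·333·0.346^1.852 / (126^1.852·0.515^4.8704) = 1.624 m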